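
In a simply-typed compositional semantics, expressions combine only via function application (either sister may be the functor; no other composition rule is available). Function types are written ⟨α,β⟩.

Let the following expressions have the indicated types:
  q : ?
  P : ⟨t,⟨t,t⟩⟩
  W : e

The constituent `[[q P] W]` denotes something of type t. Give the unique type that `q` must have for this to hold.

At [[q P] W] (required: t): W is e, which is not a function with range t; hence [q P] is the functor — type ⟨e,t⟩.
At [q P] (required: ⟨e,t⟩): P is ⟨t,⟨t,t⟩⟩, which is not a function with range ⟨e,t⟩; hence q is the functor — type ⟨⟨t,⟨t,t⟩⟩,⟨e,t⟩⟩.

⟨⟨t,⟨t,t⟩⟩,⟨e,t⟩⟩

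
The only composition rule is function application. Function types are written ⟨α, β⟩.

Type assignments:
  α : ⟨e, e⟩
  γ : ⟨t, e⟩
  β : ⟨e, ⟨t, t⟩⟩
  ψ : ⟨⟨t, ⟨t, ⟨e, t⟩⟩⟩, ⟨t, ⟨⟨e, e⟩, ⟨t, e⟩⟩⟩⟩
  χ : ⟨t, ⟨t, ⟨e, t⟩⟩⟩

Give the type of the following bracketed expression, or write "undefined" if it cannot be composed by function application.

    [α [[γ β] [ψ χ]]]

undefined

[γ β]: ⟨t, e⟩ and ⟨e, ⟨t, t⟩⟩ cannot combine by function application — type clash.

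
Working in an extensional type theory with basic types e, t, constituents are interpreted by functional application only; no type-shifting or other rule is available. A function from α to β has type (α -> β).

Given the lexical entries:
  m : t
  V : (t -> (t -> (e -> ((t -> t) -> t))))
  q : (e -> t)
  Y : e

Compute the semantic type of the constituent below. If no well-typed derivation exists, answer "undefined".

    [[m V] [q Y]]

(e -> ((t -> t) -> t))

At [m V], V : (t -> (t -> (e -> ((t -> t) -> t)))) takes m : t, giving (t -> (e -> ((t -> t) -> t))).
At [q Y], q : (e -> t) takes Y : e, giving t.
At [[m V] [q Y]], [m V] : (t -> (e -> ((t -> t) -> t))) takes [q Y] : t, giving (e -> ((t -> t) -> t)).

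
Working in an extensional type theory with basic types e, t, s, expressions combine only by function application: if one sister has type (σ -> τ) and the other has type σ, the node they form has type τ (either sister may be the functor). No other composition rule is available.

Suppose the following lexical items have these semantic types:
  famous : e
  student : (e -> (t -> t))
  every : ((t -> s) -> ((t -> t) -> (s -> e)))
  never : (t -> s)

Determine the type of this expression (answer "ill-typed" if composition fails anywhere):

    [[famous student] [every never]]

[famous student] — student of type (e -> (t -> t)) combines with famous of type e: type (t -> t).
[every never] — every of type ((t -> s) -> ((t -> t) -> (s -> e))) combines with never of type (t -> s): type ((t -> t) -> (s -> e)).
[[famous student] [every never]] — [every never] of type ((t -> t) -> (s -> e)) combines with [famous student] of type (t -> t): type (s -> e).

(s -> e)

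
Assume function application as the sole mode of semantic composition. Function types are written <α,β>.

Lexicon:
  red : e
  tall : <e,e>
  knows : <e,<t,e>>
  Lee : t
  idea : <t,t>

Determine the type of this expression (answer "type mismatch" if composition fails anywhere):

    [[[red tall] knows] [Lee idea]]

[red tall]: <e,e> applied to e yields e.
[[red tall] knows]: <e,<t,e>> applied to e yields <t,e>.
[Lee idea]: <t,t> applied to t yields t.
[[[red tall] knows] [Lee idea]]: <t,e> applied to t yields e.

e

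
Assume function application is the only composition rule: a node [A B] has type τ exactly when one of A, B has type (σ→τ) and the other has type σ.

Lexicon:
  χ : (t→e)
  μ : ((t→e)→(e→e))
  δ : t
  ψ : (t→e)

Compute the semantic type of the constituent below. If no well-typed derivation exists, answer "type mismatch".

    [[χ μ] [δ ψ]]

e

[χ μ]: μ is ((t→e)→(e→e)), χ is (t→e); result (e→e).
[δ ψ]: ψ is (t→e), δ is t; result e.
[[χ μ] [δ ψ]]: [χ μ] is (e→e), [δ ψ] is e; result e.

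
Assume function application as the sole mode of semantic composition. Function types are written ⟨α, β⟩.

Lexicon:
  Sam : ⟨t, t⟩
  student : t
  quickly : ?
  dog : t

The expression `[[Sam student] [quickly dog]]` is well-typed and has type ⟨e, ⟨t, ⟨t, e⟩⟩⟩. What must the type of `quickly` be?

⟨t, ⟨t, ⟨e, ⟨t, ⟨t, e⟩⟩⟩⟩⟩

At [[Sam student] [quickly dog]] (required: ⟨e, ⟨t, ⟨t, e⟩⟩⟩): [Sam student] is t, which is not a function with range ⟨e, ⟨t, ⟨t, e⟩⟩⟩; hence [quickly dog] is the functor — type ⟨t, ⟨e, ⟨t, ⟨t, e⟩⟩⟩⟩.
At [quickly dog] (required: ⟨t, ⟨e, ⟨t, ⟨t, e⟩⟩⟩⟩): dog is t, which is not a function with range ⟨t, ⟨e, ⟨t, ⟨t, e⟩⟩⟩⟩; hence quickly is the functor — type ⟨t, ⟨t, ⟨e, ⟨t, ⟨t, e⟩⟩⟩⟩⟩.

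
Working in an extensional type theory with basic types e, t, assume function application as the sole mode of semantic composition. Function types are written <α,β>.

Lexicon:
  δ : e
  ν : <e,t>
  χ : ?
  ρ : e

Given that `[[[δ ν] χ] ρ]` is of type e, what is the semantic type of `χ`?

<t,<e,e>>

[[[δ ν] χ] ρ] must have type e. The sister ρ has type e; that is not a function onto e, so [[δ ν] χ] must be the functor, of type <e,e>.
[[δ ν] χ] must have type <e,e>. The sister [δ ν] has type t; that is not a function onto <e,e>, so χ must be the functor, of type <t,<e,e>>.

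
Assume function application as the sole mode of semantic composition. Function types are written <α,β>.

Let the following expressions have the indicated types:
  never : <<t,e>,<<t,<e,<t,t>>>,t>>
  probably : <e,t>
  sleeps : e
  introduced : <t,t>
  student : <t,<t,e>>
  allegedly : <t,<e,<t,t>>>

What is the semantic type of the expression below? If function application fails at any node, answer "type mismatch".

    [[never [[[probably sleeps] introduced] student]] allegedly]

t

At [probably sleeps], probably : <e,t> takes sleeps : e, giving t.
At [[probably sleeps] introduced], introduced : <t,t> takes [probably sleeps] : t, giving t.
At [[[probably sleeps] introduced] student], student : <t,<t,e>> takes [[probably sleeps] introduced] : t, giving <t,e>.
At [never [[[probably sleeps] introduced] student]], never : <<t,e>,<<t,<e,<t,t>>>,t>> takes [[[probably sleeps] introduced] student] : <t,e>, giving <<t,<e,<t,t>>>,t>.
At [[never [[[probably sleeps] introduced] student]] allegedly], [never [[[probably sleeps] introduced] student]] : <<t,<e,<t,t>>>,t> takes allegedly : <t,<e,<t,t>>>, giving t.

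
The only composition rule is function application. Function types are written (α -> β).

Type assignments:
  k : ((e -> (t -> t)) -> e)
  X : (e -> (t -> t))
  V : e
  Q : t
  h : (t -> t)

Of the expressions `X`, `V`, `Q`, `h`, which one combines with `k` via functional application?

X — combines: k : ((e -> (t -> t)) -> e) takes X : (e -> (t -> t)) as argument, giving e.
V : e — does not combine with k.
Q : t — does not combine with k.
h : (t -> t) — does not combine with k.

X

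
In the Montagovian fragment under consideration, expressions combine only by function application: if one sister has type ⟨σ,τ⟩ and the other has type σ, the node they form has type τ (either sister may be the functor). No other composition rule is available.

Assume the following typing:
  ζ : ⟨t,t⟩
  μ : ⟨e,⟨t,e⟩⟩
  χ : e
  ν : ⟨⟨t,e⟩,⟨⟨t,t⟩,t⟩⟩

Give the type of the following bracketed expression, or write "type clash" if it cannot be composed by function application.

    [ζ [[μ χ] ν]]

t

[μ χ]: μ is ⟨e,⟨t,e⟩⟩, χ is e; result ⟨t,e⟩.
[[μ χ] ν]: ν is ⟨⟨t,e⟩,⟨⟨t,t⟩,t⟩⟩, [μ χ] is ⟨t,e⟩; result ⟨⟨t,t⟩,t⟩.
[ζ [[μ χ] ν]]: [[μ χ] ν] is ⟨⟨t,t⟩,t⟩, ζ is ⟨t,t⟩; result t.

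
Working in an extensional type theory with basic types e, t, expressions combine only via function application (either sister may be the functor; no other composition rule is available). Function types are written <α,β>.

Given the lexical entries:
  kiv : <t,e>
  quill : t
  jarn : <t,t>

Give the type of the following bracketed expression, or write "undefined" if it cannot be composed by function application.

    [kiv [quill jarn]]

[quill jarn] — jarn of type <t,t> combines with quill of type t: type t.
[kiv [quill jarn]] — kiv of type <t,e> combines with [quill jarn] of type t: type e.

e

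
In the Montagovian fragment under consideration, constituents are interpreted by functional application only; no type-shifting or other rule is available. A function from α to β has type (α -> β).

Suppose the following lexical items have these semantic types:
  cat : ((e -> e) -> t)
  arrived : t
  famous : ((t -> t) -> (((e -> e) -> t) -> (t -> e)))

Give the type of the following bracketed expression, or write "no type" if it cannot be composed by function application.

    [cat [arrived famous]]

At [arrived famous]: neither t nor ((t -> t) -> (((e -> e) -> t) -> (t -> e))) can take the other as argument; the node is ill-typed.

no type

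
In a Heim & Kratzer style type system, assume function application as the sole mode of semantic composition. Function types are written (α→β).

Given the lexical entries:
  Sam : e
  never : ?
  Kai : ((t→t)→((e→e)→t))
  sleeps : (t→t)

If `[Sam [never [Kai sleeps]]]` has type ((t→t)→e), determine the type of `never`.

[Sam [never [Kai sleeps]]] is required to be ((t→t)→e). Sam : e cannot yield ((t→t)→e) as functor, so [never [Kai sleeps]] : (e→((t→t)→e)).
[never [Kai sleeps]] is required to be (e→((t→t)→e)). [Kai sleeps] : ((e→e)→t) cannot yield (e→((t→t)→e)) as functor, so never : (((e→e)→t)→(e→((t→t)→e))).

(((e→e)→t)→(e→((t→t)→e)))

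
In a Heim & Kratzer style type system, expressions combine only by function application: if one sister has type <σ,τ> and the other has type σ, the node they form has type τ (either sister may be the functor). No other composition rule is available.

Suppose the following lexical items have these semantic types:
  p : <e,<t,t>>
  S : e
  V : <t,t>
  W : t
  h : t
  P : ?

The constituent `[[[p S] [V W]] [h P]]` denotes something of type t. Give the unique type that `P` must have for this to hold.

[[[p S] [V W]] [h P]] must have type t. The sister [[p S] [V W]] has type t; that is not a function onto t, so [h P] must be the functor, of type <t,t>.
[h P] must have type <t,t>. The sister h has type t; that is not a function onto <t,t>, so P must be the functor, of type <t,<t,t>>.

<t,<t,t>>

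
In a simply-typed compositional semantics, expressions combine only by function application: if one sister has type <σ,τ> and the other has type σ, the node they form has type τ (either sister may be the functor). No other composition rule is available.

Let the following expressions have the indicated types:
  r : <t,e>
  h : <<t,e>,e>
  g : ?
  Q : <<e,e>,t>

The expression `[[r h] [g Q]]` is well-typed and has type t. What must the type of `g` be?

[[r h] [g Q]] must have type t. The sister [r h] has type e; that is not a function onto t, so [g Q] must be the functor, of type <e,t>.
[g Q] must have type <e,t>. The sister Q has type <<e,e>,t>; that is not a function onto <e,t>, so g must be the functor, of type <<<e,e>,t>,<e,t>>.

<<<e,e>,t>,<e,t>>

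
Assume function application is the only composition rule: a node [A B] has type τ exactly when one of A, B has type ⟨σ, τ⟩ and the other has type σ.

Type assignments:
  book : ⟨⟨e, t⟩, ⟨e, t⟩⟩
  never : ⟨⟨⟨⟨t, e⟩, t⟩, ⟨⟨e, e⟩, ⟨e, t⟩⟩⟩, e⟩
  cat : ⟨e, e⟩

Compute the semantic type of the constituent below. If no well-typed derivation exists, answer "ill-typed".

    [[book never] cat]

At [book never]: neither ⟨⟨e, t⟩, ⟨e, t⟩⟩ nor ⟨⟨⟨⟨t, e⟩, t⟩, ⟨⟨e, e⟩, ⟨e, t⟩⟩⟩, e⟩ can take the other as argument; the node is ill-typed.

ill-typed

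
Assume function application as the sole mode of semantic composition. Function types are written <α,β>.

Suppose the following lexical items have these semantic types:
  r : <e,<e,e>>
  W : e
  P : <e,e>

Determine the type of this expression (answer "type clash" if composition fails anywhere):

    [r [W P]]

[W P]: <e,e> applied to e yields e.
[r [W P]]: <e,<e,e>> applied to e yields <e,e>.

<e,e>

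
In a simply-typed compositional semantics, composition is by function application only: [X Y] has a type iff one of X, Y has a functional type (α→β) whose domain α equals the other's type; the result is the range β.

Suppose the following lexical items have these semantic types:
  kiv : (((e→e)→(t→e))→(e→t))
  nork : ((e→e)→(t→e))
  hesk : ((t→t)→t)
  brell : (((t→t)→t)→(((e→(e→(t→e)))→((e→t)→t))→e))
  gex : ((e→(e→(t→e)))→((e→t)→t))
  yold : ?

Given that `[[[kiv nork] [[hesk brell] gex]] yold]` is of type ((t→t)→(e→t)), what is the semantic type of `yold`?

[[[kiv nork] [[hesk brell] gex]] yold] is required to be ((t→t)→(e→t)). [[kiv nork] [[hesk brell] gex]] : t cannot yield ((t→t)→(e→t)) as functor, so yold : (t→((t→t)→(e→t))).

(t→((t→t)→(e→t)))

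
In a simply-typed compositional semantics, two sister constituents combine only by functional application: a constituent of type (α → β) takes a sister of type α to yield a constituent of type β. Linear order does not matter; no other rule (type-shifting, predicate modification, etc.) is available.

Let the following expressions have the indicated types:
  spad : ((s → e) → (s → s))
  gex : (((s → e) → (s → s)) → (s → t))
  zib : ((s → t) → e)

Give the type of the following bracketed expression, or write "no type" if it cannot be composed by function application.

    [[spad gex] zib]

[spad gex]: gex is (((s → e) → (s → s)) → (s → t)), spad is ((s → e) → (s → s)); result (s → t).
[[spad gex] zib]: zib is ((s → t) → e), [spad gex] is (s → t); result e.

e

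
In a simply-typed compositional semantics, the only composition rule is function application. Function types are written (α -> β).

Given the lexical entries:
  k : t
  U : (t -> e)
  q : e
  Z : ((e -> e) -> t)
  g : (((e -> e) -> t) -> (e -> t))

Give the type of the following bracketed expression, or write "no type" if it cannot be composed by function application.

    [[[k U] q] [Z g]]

[k U]: functor U : (t -> e), argument k : t; result e.
[[k U] q]: e with e — neither is a function whose domain matches the other; composition fails here.

no type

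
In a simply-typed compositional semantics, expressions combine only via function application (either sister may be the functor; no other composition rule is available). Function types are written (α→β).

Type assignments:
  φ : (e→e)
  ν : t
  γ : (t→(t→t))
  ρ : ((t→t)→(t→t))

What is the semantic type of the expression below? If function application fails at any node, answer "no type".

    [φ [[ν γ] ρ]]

[ν γ] — γ of type (t→(t→t)) combines with ν of type t: type (t→t).
[[ν γ] ρ] — ρ of type ((t→t)→(t→t)) combines with [ν γ] of type (t→t): type (t→t).
[φ [[ν γ] ρ]]: (e→e) with (t→t) — neither is a function whose domain matches the other; composition fails here.

no type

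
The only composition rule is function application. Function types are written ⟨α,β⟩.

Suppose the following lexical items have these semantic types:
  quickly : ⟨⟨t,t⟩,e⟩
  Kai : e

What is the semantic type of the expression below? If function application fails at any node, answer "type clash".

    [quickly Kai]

[quickly Kai]: ⟨⟨t,t⟩,e⟩ with e — neither is a function whose domain matches the other; composition fails here.

type clash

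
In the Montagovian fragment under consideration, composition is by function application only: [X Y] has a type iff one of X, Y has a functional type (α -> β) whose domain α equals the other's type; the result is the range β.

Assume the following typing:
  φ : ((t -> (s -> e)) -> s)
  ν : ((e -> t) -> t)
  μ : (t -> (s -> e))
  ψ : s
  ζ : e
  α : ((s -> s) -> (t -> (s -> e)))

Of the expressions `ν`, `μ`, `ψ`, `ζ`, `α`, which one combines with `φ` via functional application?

ν : ((e -> t) -> t) — no; φ wants (t -> (s -> e)), and ν wants (e -> t).
μ — combines: φ : ((t -> (s -> e)) -> s) takes μ : (t -> (s -> e)) as argument, giving s.
ψ : s — no; φ wants (t -> (s -> e)), and ψ wants nothing (atomic).
ζ : e — no; φ wants (t -> (s -> e)), and ζ wants nothing (atomic).
α : ((s -> s) -> (t -> (s -> e))) — no; φ wants (t -> (s -> e)), and α wants (s -> s).

μ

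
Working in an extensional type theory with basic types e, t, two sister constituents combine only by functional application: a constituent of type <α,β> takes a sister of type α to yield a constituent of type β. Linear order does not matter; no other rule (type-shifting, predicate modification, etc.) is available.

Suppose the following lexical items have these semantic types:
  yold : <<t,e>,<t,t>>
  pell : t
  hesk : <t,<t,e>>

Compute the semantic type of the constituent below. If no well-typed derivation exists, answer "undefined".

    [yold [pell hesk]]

<t,t>

[pell hesk]: functor hesk : <t,<t,e>>, argument pell : t; result <t,e>.
[yold [pell hesk]]: functor yold : <<t,e>,<t,t>>, argument [pell hesk] : <t,e>; result <t,t>.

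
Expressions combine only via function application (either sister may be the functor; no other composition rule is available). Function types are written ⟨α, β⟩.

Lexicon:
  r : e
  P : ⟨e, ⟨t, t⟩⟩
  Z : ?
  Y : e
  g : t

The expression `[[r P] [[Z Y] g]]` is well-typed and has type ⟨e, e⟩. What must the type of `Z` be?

[[r P] [[Z Y] g]] is required to be ⟨e, e⟩. [r P] : ⟨t, t⟩ cannot yield ⟨e, e⟩ as functor, so [[Z Y] g] : ⟨⟨t, t⟩, ⟨e, e⟩⟩.
[[Z Y] g] is required to be ⟨⟨t, t⟩, ⟨e, e⟩⟩. g : t cannot yield ⟨⟨t, t⟩, ⟨e, e⟩⟩ as functor, so [Z Y] : ⟨t, ⟨⟨t, t⟩, ⟨e, e⟩⟩⟩.
[Z Y] is required to be ⟨t, ⟨⟨t, t⟩, ⟨e, e⟩⟩⟩. Y : e cannot yield ⟨t, ⟨⟨t, t⟩, ⟨e, e⟩⟩⟩ as functor, so Z : ⟨e, ⟨t, ⟨⟨t, t⟩, ⟨e, e⟩⟩⟩⟩.

⟨e, ⟨t, ⟨⟨t, t⟩, ⟨e, e⟩⟩⟩⟩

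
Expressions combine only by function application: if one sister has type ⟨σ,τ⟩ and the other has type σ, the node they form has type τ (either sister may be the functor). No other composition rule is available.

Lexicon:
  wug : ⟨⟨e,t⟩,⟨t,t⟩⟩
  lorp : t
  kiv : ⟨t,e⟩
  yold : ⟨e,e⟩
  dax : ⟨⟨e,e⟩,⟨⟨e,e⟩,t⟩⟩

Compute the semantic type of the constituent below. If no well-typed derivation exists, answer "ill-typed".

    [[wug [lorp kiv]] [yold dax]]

ill-typed

[lorp kiv]: functor kiv : ⟨t,e⟩, argument lorp : t; result e.
At [wug [lorp kiv]]: neither ⟨⟨e,t⟩,⟨t,t⟩⟩ nor e can take the other as argument; the node is ill-typed.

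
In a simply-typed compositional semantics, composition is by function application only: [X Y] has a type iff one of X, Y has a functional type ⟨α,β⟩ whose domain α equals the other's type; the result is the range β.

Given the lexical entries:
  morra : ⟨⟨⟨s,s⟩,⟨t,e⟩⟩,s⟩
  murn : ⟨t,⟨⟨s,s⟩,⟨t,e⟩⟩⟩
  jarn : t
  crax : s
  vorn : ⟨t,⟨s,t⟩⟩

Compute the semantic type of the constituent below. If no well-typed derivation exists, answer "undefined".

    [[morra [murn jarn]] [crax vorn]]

[murn jarn] — murn of type ⟨t,⟨⟨s,s⟩,⟨t,e⟩⟩⟩ combines with jarn of type t: type ⟨⟨s,s⟩,⟨t,e⟩⟩.
[morra [murn jarn]] — morra of type ⟨⟨⟨s,s⟩,⟨t,e⟩⟩,s⟩ combines with [murn jarn] of type ⟨⟨s,s⟩,⟨t,e⟩⟩: type s.
At [crax vorn]: neither s nor ⟨t,⟨s,t⟩⟩ can take the other as argument; the node is ill-typed.

undefined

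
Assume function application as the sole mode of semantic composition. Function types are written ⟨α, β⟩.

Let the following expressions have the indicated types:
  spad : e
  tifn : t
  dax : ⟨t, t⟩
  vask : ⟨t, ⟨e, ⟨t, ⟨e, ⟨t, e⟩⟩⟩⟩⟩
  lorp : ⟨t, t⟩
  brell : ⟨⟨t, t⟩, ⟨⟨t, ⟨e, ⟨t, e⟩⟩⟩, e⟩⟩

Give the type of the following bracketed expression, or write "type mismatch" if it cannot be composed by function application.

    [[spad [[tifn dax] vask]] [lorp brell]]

e

[tifn dax]: functor dax : ⟨t, t⟩, argument tifn : t; result t.
[[tifn dax] vask]: functor vask : ⟨t, ⟨e, ⟨t, ⟨e, ⟨t, e⟩⟩⟩⟩⟩, argument [tifn dax] : t; result ⟨e, ⟨t, ⟨e, ⟨t, e⟩⟩⟩⟩.
[spad [[tifn dax] vask]]: functor [[tifn dax] vask] : ⟨e, ⟨t, ⟨e, ⟨t, e⟩⟩⟩⟩, argument spad : e; result ⟨t, ⟨e, ⟨t, e⟩⟩⟩.
[lorp brell]: functor brell : ⟨⟨t, t⟩, ⟨⟨t, ⟨e, ⟨t, e⟩⟩⟩, e⟩⟩, argument lorp : ⟨t, t⟩; result ⟨⟨t, ⟨e, ⟨t, e⟩⟩⟩, e⟩.
[[spad [[tifn dax] vask]] [lorp brell]]: functor [lorp brell] : ⟨⟨t, ⟨e, ⟨t, e⟩⟩⟩, e⟩, argument [spad [[tifn dax] vask]] : ⟨t, ⟨e, ⟨t, e⟩⟩⟩; result e.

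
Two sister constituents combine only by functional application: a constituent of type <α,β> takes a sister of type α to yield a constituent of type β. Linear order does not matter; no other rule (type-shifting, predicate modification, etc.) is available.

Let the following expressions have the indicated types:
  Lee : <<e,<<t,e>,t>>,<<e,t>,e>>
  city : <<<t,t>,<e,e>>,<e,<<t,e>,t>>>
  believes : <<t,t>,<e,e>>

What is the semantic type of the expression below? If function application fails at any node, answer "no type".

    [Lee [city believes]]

[city believes]: functor city : <<<t,t>,<e,e>>,<e,<<t,e>,t>>>, argument believes : <<t,t>,<e,e>>; result <e,<<t,e>,t>>.
[Lee [city believes]]: functor Lee : <<e,<<t,e>,t>>,<<e,t>,e>>, argument [city believes] : <e,<<t,e>,t>>; result <<e,t>,e>.

<<e,t>,e>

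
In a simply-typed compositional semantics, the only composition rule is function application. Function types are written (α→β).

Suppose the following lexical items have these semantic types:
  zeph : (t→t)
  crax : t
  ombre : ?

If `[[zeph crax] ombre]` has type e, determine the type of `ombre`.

(t→e)

For [[zeph crax] ombre] to have type e with [zeph crax] of type t, ombre must be the function: ombre : (t→e).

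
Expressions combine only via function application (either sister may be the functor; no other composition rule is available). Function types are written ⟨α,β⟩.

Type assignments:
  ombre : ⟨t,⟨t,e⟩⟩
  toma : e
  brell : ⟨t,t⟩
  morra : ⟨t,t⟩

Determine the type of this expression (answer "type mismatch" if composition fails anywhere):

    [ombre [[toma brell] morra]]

type mismatch

[toma brell]: e with ⟨t,t⟩ — neither is a function whose domain matches the other; composition fails here.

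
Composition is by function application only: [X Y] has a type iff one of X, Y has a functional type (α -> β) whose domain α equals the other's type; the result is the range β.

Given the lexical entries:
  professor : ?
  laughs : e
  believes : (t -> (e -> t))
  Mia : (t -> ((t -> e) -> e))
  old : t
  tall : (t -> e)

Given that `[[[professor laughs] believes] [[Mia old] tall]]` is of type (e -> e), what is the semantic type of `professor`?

(e -> ((t -> (e -> t)) -> (e -> (e -> e))))

At [[[professor laughs] believes] [[Mia old] tall]] (required: (e -> e)): [[Mia old] tall] is e, which is not a function with range (e -> e); hence [[professor laughs] believes] is the functor — type (e -> (e -> e)).
At [[professor laughs] believes] (required: (e -> (e -> e))): believes is (t -> (e -> t)), which is not a function with range (e -> (e -> e)); hence [professor laughs] is the functor — type ((t -> (e -> t)) -> (e -> (e -> e))).
At [professor laughs] (required: ((t -> (e -> t)) -> (e -> (e -> e)))): laughs is e, which is not a function with range ((t -> (e -> t)) -> (e -> (e -> e))); hence professor is the functor — type (e -> ((t -> (e -> t)) -> (e -> (e -> e)))).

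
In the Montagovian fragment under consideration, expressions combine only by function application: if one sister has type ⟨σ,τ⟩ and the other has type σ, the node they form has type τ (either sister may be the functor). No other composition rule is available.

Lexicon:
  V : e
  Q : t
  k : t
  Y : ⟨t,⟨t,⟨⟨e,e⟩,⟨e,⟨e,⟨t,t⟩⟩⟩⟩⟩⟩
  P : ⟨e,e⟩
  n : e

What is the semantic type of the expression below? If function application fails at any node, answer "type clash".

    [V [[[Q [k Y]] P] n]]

[k Y]: Y is ⟨t,⟨t,⟨⟨e,e⟩,⟨e,⟨e,⟨t,t⟩⟩⟩⟩⟩⟩, k is t; result ⟨t,⟨⟨e,e⟩,⟨e,⟨e,⟨t,t⟩⟩⟩⟩⟩.
[Q [k Y]]: [k Y] is ⟨t,⟨⟨e,e⟩,⟨e,⟨e,⟨t,t⟩⟩⟩⟩⟩, Q is t; result ⟨⟨e,e⟩,⟨e,⟨e,⟨t,t⟩⟩⟩⟩.
[[Q [k Y]] P]: [Q [k Y]] is ⟨⟨e,e⟩,⟨e,⟨e,⟨t,t⟩⟩⟩⟩, P is ⟨e,e⟩; result ⟨e,⟨e,⟨t,t⟩⟩⟩.
[[[Q [k Y]] P] n]: [[Q [k Y]] P] is ⟨e,⟨e,⟨t,t⟩⟩⟩, n is e; result ⟨e,⟨t,t⟩⟩.
[V [[[Q [k Y]] P] n]]: [[[Q [k Y]] P] n] is ⟨e,⟨t,t⟩⟩, V is e; result ⟨t,t⟩.

⟨t,t⟩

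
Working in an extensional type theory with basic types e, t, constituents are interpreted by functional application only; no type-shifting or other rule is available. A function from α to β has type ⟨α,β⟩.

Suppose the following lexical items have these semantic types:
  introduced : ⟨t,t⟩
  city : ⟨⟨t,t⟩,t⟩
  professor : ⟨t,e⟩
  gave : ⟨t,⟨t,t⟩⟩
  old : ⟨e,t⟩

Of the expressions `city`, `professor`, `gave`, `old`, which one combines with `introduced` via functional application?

city

city — combines: city : ⟨⟨t,t⟩,t⟩ takes introduced : ⟨t,t⟩ as argument, giving t.
professor : ⟨t,e⟩ — neither side's domain matches the other.
gave : ⟨t,⟨t,t⟩⟩ — neither side's domain matches the other.
old : ⟨e,t⟩ — neither side's domain matches the other.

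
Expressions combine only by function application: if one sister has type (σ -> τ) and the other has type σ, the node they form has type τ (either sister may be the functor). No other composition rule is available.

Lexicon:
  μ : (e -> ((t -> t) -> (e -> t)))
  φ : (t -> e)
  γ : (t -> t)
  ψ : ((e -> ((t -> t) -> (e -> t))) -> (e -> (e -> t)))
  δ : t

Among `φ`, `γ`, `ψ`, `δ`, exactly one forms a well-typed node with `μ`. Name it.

φ : (t -> e) — μ needs e; φ needs t; neither fits.
γ : (t -> t) — μ needs e; γ needs t; neither fits.
ψ — combines: ψ : ((e -> ((t -> t) -> (e -> t))) -> (e -> (e -> t))) takes μ : (e -> ((t -> t) -> (e -> t))) as argument, giving (e -> (e -> t)).
δ : t — μ needs e; δ needs nothing (atomic); neither fits.

ψ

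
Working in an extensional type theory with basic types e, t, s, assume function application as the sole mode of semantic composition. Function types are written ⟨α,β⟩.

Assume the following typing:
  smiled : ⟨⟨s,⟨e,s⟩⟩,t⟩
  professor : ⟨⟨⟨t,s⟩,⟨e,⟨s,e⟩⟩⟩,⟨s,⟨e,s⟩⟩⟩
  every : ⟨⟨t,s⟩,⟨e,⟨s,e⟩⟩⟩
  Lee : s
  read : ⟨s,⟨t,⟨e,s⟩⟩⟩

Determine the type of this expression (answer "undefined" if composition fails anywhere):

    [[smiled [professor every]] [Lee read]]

⟨e,s⟩

[professor every]: ⟨⟨⟨t,s⟩,⟨e,⟨s,e⟩⟩⟩,⟨s,⟨e,s⟩⟩⟩ applied to ⟨⟨t,s⟩,⟨e,⟨s,e⟩⟩⟩ yields ⟨s,⟨e,s⟩⟩.
[smiled [professor every]]: ⟨⟨s,⟨e,s⟩⟩,t⟩ applied to ⟨s,⟨e,s⟩⟩ yields t.
[Lee read]: ⟨s,⟨t,⟨e,s⟩⟩⟩ applied to s yields ⟨t,⟨e,s⟩⟩.
[[smiled [professor every]] [Lee read]]: ⟨t,⟨e,s⟩⟩ applied to t yields ⟨e,s⟩.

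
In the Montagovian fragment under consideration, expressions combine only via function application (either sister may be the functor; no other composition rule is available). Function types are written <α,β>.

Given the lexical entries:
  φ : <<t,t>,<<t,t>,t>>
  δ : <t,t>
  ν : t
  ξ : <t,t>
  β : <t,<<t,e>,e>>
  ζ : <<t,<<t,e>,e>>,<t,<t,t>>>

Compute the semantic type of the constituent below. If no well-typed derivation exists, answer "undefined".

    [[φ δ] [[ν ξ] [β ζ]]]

[φ δ]: functor φ : <<t,t>,<<t,t>,t>>, argument δ : <t,t>; result <<t,t>,t>.
[ν ξ]: functor ξ : <t,t>, argument ν : t; result t.
[β ζ]: functor ζ : <<t,<<t,e>,e>>,<t,<t,t>>>, argument β : <t,<<t,e>,e>>; result <t,<t,t>>.
[[ν ξ] [β ζ]]: functor [β ζ] : <t,<t,t>>, argument [ν ξ] : t; result <t,t>.
[[φ δ] [[ν ξ] [β ζ]]]: functor [φ δ] : <<t,t>,t>, argument [[ν ξ] [β ζ]] : <t,t>; result t.

t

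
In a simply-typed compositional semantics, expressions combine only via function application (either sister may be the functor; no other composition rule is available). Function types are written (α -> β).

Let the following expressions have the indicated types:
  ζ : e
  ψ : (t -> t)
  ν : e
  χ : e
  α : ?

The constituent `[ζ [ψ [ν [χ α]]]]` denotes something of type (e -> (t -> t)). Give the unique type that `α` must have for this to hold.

For [ζ [ψ [ν [χ α]]]] to have type (e -> (t -> t)) with ζ of type e, [ψ [ν [χ α]]] must be the function: [ψ [ν [χ α]]] : (e -> (e -> (t -> t))).
For [ψ [ν [χ α]]] to have type (e -> (e -> (t -> t))) with ψ of type (t -> t), [ν [χ α]] must be the function: [ν [χ α]] : ((t -> t) -> (e -> (e -> (t -> t)))).
For [ν [χ α]] to have type ((t -> t) -> (e -> (e -> (t -> t)))) with ν of type e, [χ α] must be the function: [χ α] : (e -> ((t -> t) -> (e -> (e -> (t -> t))))).
For [χ α] to have type (e -> ((t -> t) -> (e -> (e -> (t -> t))))) with χ of type e, α must be the function: α : (e -> (e -> ((t -> t) -> (e -> (e -> (t -> t)))))).

(e -> (e -> ((t -> t) -> (e -> (e -> (t -> t))))))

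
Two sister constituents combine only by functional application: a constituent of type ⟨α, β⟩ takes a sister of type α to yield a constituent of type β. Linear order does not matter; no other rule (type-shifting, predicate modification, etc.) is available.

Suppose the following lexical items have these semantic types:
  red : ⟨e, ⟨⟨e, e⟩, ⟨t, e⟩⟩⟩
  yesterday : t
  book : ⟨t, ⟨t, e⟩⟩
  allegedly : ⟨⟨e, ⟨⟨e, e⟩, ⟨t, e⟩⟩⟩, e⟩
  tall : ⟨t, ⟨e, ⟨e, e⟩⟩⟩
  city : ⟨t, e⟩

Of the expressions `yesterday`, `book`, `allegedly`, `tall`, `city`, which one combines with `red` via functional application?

yesterday : t — does not combine with red.
book : ⟨t, ⟨t, e⟩⟩ — does not combine with red.
allegedly — combines: allegedly : ⟨⟨e, ⟨⟨e, e⟩, ⟨t, e⟩⟩⟩, e⟩ takes red : ⟨e, ⟨⟨e, e⟩, ⟨t, e⟩⟩⟩ as argument, giving e.
tall : ⟨t, ⟨e, ⟨e, e⟩⟩⟩ — does not combine with red.
city : ⟨t, e⟩ — does not combine with red.

allegedly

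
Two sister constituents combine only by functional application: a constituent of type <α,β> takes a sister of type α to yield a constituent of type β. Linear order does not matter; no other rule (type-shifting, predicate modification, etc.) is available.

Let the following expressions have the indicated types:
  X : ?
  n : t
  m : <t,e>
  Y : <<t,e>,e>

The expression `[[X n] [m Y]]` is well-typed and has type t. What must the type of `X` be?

<t,<e,t>>

For [[X n] [m Y]] to have type t with [m Y] of type e, [X n] must be the function: [X n] : <e,t>.
For [X n] to have type <e,t> with n of type t, X must be the function: X : <t,<e,t>>.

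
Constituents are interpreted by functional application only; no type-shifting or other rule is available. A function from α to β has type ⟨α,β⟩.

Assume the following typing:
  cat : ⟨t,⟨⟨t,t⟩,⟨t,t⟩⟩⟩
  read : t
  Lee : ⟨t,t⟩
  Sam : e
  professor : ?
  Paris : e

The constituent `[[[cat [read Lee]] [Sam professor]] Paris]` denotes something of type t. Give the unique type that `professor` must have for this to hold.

For [[[cat [read Lee]] [Sam professor]] Paris] to have type t with Paris of type e, [[cat [read Lee]] [Sam professor]] must be the function: [[cat [read Lee]] [Sam professor]] : ⟨e,t⟩.
For [[cat [read Lee]] [Sam professor]] to have type ⟨e,t⟩ with [cat [read Lee]] of type ⟨⟨t,t⟩,⟨t,t⟩⟩, [Sam professor] must be the function: [Sam professor] : ⟨⟨⟨t,t⟩,⟨t,t⟩⟩,⟨e,t⟩⟩.
For [Sam professor] to have type ⟨⟨⟨t,t⟩,⟨t,t⟩⟩,⟨e,t⟩⟩ with Sam of type e, professor must be the function: professor : ⟨e,⟨⟨⟨t,t⟩,⟨t,t⟩⟩,⟨e,t⟩⟩⟩.

⟨e,⟨⟨⟨t,t⟩,⟨t,t⟩⟩,⟨e,t⟩⟩⟩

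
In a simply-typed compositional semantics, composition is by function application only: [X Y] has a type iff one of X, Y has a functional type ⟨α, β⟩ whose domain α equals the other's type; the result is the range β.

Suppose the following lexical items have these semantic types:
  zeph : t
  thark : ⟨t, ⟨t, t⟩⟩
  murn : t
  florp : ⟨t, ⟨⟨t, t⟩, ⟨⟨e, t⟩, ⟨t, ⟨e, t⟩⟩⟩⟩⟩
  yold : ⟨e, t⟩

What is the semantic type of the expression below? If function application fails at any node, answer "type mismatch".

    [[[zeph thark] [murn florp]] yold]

[zeph thark]: functor thark : ⟨t, ⟨t, t⟩⟩, argument zeph : t; result ⟨t, t⟩.
[murn florp]: functor florp : ⟨t, ⟨⟨t, t⟩, ⟨⟨e, t⟩, ⟨t, ⟨e, t⟩⟩⟩⟩⟩, argument murn : t; result ⟨⟨t, t⟩, ⟨⟨e, t⟩, ⟨t, ⟨e, t⟩⟩⟩⟩.
[[zeph thark] [murn florp]]: functor [murn florp] : ⟨⟨t, t⟩, ⟨⟨e, t⟩, ⟨t, ⟨e, t⟩⟩⟩⟩, argument [zeph thark] : ⟨t, t⟩; result ⟨⟨e, t⟩, ⟨t, ⟨e, t⟩⟩⟩.
[[[zeph thark] [murn florp]] yold]: functor [[zeph thark] [murn florp]] : ⟨⟨e, t⟩, ⟨t, ⟨e, t⟩⟩⟩, argument yold : ⟨e, t⟩; result ⟨t, ⟨e, t⟩⟩.

⟨t, ⟨e, t⟩⟩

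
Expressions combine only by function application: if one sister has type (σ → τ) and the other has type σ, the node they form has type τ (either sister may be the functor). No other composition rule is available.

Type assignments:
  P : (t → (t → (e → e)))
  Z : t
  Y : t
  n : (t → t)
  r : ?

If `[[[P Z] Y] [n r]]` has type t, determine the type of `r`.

For [[[P Z] Y] [n r]] to have type t with [[P Z] Y] of type (e → e), [n r] must be the function: [n r] : ((e → e) → t).
For [n r] to have type ((e → e) → t) with n of type (t → t), r must be the function: r : ((t → t) → ((e → e) → t)).

((t → t) → ((e → e) → t))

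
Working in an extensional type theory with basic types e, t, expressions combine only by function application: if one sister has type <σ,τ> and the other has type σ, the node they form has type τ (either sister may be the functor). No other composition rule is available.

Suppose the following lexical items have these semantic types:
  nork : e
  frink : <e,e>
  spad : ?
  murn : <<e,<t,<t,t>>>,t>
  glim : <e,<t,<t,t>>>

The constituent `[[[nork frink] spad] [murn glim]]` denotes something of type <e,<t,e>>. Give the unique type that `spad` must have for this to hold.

<e,<t,<e,<t,e>>>>

[[[nork frink] spad] [murn glim]] must have type <e,<t,e>>. The sister [murn glim] has type t; that is not a function onto <e,<t,e>>, so [[nork frink] spad] must be the functor, of type <t,<e,<t,e>>>.
[[nork frink] spad] must have type <t,<e,<t,e>>>. The sister [nork frink] has type e; that is not a function onto <t,<e,<t,e>>>, so spad must be the functor, of type <e,<t,<e,<t,e>>>>.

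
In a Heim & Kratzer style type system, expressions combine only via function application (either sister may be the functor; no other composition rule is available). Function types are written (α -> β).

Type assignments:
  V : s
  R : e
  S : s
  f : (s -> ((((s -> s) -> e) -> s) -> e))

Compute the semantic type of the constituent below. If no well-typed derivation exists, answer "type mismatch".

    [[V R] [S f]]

type mismatch

[V R]: s with e — neither is a function whose domain matches the other; composition fails here.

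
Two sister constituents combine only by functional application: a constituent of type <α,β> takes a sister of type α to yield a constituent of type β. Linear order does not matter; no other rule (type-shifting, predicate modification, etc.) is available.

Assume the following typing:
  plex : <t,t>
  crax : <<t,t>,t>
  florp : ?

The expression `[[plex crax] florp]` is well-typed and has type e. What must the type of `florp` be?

<t,e>

[[plex crax] florp] must have type e. The sister [plex crax] has type t; that is not a function onto e, so florp must be the functor, of type <t,e>.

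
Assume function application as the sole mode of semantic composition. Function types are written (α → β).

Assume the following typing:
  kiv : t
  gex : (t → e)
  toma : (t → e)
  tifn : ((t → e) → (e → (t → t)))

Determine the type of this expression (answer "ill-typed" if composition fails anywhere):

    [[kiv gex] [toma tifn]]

(t → t)

[kiv gex]: functor gex : (t → e), argument kiv : t; result e.
[toma tifn]: functor tifn : ((t → e) → (e → (t → t))), argument toma : (t → e); result (e → (t → t)).
[[kiv gex] [toma tifn]]: functor [toma tifn] : (e → (t → t)), argument [kiv gex] : e; result (t → t).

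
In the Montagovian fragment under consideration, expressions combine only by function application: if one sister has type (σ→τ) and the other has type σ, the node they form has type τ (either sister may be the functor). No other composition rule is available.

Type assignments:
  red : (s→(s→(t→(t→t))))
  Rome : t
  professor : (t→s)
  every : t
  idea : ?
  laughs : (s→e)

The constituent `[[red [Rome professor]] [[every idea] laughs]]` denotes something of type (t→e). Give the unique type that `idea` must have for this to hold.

[[red [Rome professor]] [[every idea] laughs]] is required to be (t→e). [red [Rome professor]] : (s→(t→(t→t))) cannot yield (t→e) as functor, so [[every idea] laughs] : ((s→(t→(t→t)))→(t→e)).
[[every idea] laughs] is required to be ((s→(t→(t→t)))→(t→e)). laughs : (s→e) cannot yield ((s→(t→(t→t)))→(t→e)) as functor, so [every idea] : ((s→e)→((s→(t→(t→t)))→(t→e))).
[every idea] is required to be ((s→e)→((s→(t→(t→t)))→(t→e))). every : t cannot yield ((s→e)→((s→(t→(t→t)))→(t→e))) as functor, so idea : (t→((s→e)→((s→(t→(t→t)))→(t→e)))).

(t→((s→e)→((s→(t→(t→t)))→(t→e))))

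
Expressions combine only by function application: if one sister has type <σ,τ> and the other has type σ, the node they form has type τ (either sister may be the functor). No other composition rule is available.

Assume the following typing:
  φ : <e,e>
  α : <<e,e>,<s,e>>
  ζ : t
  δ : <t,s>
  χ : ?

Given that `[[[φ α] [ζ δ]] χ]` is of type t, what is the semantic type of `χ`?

<e,t>

[[[φ α] [ζ δ]] χ] is required to be t. [[φ α] [ζ δ]] : e cannot yield t as functor, so χ : <e,t>.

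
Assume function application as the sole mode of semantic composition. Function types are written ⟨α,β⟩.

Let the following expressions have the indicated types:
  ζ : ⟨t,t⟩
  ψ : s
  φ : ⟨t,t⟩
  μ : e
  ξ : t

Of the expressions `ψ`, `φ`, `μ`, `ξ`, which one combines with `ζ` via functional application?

ψ : s — neither side's domain matches the other.
φ : ⟨t,t⟩ — neither side's domain matches the other.
μ : e — neither side's domain matches the other.
ξ — combines: ζ : ⟨t,t⟩ takes ξ : t as argument, giving t.

ξ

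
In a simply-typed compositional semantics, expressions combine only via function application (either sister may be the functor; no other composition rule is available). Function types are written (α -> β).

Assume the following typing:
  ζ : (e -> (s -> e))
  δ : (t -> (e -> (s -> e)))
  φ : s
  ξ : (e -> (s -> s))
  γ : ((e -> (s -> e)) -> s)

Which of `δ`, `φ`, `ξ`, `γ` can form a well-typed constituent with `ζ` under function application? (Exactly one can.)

γ

δ : (t -> (e -> (s -> e))) — no; ζ wants e, and δ wants t.
φ : s — no; ζ wants e, and φ wants nothing (atomic).
ξ : (e -> (s -> s)) — no; ζ wants e, and ξ wants e.
γ — combines: γ : ((e -> (s -> e)) -> s) takes ζ : (e -> (s -> e)) as argument, giving s.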